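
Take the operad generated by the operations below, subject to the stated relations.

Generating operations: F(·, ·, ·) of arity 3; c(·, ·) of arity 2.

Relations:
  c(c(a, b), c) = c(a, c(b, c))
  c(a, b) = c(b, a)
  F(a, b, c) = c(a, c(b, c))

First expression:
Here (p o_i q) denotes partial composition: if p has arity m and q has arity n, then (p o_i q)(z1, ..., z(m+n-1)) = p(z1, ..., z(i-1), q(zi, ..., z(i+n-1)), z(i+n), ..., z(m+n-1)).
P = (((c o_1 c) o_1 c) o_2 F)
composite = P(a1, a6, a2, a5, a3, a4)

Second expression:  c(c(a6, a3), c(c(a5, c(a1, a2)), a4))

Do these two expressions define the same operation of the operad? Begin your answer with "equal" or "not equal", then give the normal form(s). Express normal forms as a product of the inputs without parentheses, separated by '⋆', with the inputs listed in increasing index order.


In normal form, the first expression is a1 ⋆ a2 ⋆ a3 ⋆ a4 ⋆ a5 ⋆ a6
In normal form, the second expression is a1 ⋆ a2 ⋆ a3 ⋆ a4 ⋆ a5 ⋆ a6
The normal forms match — equal.

equal — both sides give a1 ⋆ a2 ⋆ a3 ⋆ a4 ⋆ a5 ⋆ a6


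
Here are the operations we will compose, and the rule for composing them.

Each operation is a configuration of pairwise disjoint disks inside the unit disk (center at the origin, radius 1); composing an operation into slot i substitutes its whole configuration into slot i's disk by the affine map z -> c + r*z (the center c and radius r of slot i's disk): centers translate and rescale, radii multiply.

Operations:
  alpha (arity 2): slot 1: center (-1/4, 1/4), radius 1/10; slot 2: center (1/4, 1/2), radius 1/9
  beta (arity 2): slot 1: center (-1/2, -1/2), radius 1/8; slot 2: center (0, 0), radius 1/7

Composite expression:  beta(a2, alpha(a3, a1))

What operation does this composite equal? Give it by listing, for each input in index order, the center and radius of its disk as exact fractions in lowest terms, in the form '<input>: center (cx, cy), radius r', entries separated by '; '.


a1: center (1/28, 1/14), radius 1/63; a2: center (-1/2, -1/2), radius 1/8; a3: center (-1/28, 1/28), radius 1/70

Affine substitution under beta: radii multiply and a-centers shift.
a2: after 1 affine step, its disk has center (-1/2, -1/2), radius 1/8
a3: after 2 affine steps, its disk has center (-1/28, 1/28), radius 1/70
a1: after 2 affine steps, its disk has center (1/28, 1/14), radius 1/63


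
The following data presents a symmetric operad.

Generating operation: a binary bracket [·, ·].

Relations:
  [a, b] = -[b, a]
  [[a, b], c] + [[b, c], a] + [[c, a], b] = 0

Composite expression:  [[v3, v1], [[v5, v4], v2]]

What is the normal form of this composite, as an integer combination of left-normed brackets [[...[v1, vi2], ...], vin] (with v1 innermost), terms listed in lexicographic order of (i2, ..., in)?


-[[[[v1, v3], v2], v4], v5] + [[[[v1, v3], v2], v5], v4] + [[[[v1, v3], v4], v5], v2] - [[[[v1, v3], v5], v4], v2]

Left-normed coefficients sit on the v1-initial expansion words.
Composite bracket: [[v3, v1], [[v5, v4], v2]]
Each bracket splits as ab - ba, giving 16 signed words (2^4 = 16).
Keep just the words that open with v1:
  from v1v3v2v4v5, sign -1: term -[[[[v1, v3], v2], v4], v5]
  from v1v3v2v5v4, sign +1: term +[[[[v1, v3], v2], v5], v4]
  from v1v3v4v5v2, sign +1: term +[[[[v1, v3], v4], v5], v2]
  from v1v3v5v4v2, sign -1: term -[[[[v1, v3], v5], v4], v2]


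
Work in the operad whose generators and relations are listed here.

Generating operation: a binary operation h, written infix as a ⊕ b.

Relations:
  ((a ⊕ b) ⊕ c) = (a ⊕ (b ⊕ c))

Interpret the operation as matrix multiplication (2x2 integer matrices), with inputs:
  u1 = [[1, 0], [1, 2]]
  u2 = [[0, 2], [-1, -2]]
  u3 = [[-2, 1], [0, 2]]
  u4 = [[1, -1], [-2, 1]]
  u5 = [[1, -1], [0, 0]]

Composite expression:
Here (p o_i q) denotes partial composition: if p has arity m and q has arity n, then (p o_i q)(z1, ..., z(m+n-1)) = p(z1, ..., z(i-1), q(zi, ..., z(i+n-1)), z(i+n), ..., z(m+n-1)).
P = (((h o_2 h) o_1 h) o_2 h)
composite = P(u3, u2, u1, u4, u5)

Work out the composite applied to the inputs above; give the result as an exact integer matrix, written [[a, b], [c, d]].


(u2 ⊕ u1) = [[2, 4], [-3, -4]]
(u3 ⊕ (u2 ⊕ u1)) = [[-7, -12], [-6, -8]]
(u4 ⊕ u5) = [[1, -1], [-2, 2]]
((u3 ⊕ (u2 ⊕ u1)) ⊕ (u4 ⊕ u5)) = [[17, -17], [10, -10]]

[[17, -17], [10, -10]]


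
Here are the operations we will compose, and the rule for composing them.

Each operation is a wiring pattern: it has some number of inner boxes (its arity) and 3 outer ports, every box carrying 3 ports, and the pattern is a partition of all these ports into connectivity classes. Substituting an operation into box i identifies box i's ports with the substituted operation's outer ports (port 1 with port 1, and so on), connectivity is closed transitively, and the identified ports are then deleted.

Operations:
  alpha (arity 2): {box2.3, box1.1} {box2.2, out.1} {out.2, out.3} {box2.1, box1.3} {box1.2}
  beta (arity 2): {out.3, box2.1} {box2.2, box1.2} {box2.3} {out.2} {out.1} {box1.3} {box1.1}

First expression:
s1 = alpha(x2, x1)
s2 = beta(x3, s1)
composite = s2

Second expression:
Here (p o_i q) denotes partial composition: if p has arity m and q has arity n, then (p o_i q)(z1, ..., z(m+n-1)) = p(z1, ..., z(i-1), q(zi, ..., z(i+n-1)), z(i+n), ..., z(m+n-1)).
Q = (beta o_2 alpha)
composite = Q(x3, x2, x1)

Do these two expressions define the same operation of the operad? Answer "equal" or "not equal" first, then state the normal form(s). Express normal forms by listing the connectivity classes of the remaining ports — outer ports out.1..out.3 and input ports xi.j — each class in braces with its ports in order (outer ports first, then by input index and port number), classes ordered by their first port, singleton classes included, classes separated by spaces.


Normal form of the first expression: {out.1} {out.2} {out.3, x1.2} {x1.1, x2.3} {x1.3, x2.1} {x2.2} {x3.1} {x3.2} {x3.3}
Normal form of the second expression: {out.1} {out.2} {out.3, x1.2} {x1.1, x2.3} {x1.3, x2.1} {x2.2} {x3.1} {x3.2} {x3.3}
Same normal form: equal.

equal — both sides give {out.1} {out.2} {out.3, x1.2} {x1.1, x2.3} {x1.3, x2.1} {x2.2} {x3.1} {x3.2} {x3.3}


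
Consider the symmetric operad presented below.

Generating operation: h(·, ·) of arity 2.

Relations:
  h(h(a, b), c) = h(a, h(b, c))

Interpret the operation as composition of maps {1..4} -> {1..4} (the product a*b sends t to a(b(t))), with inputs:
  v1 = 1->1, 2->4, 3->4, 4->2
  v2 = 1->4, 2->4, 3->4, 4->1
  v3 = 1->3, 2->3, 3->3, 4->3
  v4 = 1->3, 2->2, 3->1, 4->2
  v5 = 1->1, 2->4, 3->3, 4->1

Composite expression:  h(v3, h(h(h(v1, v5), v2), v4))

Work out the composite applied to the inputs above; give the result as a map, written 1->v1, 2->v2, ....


h(v1, v5) = 1->1, 2->2, 3->4, 4->1
h(h(v1, v5), v2) = 1->1, 2->1, 3->1, 4->1
h(h(h(v1, v5), v2), v4) = 1->1, 2->1, 3->1, 4->1
h(v3, h(h(h(v1, v5), v2), v4)) = 1->3, 2->3, 3->3, 4->3

1->3, 2->3, 3->3, 4->3


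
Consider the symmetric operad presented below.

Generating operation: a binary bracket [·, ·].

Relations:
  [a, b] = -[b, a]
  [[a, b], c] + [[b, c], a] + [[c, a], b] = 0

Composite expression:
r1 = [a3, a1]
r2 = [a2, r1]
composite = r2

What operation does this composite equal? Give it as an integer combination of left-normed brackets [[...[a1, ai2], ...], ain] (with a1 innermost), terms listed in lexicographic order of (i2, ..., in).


[[a1, a3], a2]

Left-normed coefficients sit on the a1-initial expansion words.
Composite bracket: [a2, [a3, a1]]
Full expansion: 4 signed words from ab - ba (2^2 = 4).
The a1-initial words carry the normal form:
  word a1a3a2 has sign +1, contributing +[[a1, a3], a2]


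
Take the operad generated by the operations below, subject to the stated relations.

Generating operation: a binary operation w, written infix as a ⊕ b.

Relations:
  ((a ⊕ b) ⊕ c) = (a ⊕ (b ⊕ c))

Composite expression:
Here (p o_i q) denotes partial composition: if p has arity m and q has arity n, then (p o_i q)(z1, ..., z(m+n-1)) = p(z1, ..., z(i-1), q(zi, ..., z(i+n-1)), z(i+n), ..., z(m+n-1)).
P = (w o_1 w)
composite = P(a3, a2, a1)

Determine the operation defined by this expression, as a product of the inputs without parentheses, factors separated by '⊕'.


a3 ⊕ a2 ⊕ a1

Associativity of w dissolves the nesting; only the a-input order survives.
(a3 ⊕ a2) unparenthesizes to a3 ⊕ a2
((a3 ⊕ a2) ⊕ a1) unparenthesizes to a3 ⊕ a2 ⊕ a1


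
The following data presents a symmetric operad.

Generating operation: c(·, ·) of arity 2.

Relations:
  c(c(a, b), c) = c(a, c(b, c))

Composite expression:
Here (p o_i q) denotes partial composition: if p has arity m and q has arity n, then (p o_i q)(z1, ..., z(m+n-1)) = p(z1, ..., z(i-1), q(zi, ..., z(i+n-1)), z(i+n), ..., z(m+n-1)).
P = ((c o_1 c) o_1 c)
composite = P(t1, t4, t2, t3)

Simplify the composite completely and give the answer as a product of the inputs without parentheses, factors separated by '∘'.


t1 ∘ t4 ∘ t2 ∘ t3

Every regrouping of c is equal, so read the t-inputs in written order.
c(t1, t4) linearizes to t1 ∘ t4
c(c(t1, t4), t2) linearizes to t1 ∘ t4 ∘ t2
c(c(c(t1, t4), t2), t3) linearizes to t1 ∘ t4 ∘ t2 ∘ t3


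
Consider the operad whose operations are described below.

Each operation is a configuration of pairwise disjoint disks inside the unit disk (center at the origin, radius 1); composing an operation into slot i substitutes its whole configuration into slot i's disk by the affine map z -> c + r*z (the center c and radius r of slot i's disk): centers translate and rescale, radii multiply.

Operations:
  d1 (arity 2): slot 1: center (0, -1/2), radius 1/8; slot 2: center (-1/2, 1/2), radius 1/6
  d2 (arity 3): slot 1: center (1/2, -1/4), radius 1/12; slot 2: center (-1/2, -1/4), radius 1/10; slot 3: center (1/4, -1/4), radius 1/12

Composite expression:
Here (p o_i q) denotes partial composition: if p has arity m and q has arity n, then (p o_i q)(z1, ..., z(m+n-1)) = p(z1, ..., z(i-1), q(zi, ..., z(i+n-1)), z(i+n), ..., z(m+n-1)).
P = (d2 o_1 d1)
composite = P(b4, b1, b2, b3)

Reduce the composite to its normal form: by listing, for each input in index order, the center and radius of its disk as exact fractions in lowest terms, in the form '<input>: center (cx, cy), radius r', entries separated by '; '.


b1: center (11/24, -5/24), radius 1/72; b2: center (-1/2, -1/4), radius 1/10; b3: center (1/4, -1/4), radius 1/12; b4: center (1/2, -7/24), radius 1/96

Below d2, radii multiply path by path; the b-disk centers shift.
for b4, the 2-step affine chain lands on center (1/2, -7/24), radius 1/96
for b1, the 2-step affine chain lands on center (11/24, -5/24), radius 1/72
for b2, the 1-step affine chain lands on center (-1/2, -1/4), radius 1/10
for b3, the 1-step affine chain lands on center (1/4, -1/4), radius 1/12


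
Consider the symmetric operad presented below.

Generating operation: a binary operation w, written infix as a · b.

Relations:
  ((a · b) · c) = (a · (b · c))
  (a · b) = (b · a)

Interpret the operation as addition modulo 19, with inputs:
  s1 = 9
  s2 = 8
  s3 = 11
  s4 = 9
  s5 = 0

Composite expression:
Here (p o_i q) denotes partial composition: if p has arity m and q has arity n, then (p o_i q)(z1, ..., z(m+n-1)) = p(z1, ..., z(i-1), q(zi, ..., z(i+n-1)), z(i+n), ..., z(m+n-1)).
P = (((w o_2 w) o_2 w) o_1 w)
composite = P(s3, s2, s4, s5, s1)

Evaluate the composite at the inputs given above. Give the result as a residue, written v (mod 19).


18 (mod 19)

(s3 · s2) = 0
(s4 · s5) = 9
((s4 · s5) · s1) = 18
((s3 · s2) · ((s4 · s5) · s1)) = 18


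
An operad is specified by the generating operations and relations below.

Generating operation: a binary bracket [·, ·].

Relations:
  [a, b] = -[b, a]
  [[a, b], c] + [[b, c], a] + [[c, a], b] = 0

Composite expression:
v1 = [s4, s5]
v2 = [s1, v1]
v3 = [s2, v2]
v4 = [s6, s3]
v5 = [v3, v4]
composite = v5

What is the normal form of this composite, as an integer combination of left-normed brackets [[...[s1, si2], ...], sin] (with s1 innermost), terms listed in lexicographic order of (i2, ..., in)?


[[[[[s1, s4], s5], s2], s3], s6] - [[[[[s1, s4], s5], s2], s6], s3] - [[[[[s1, s5], s4], s2], s3], s6] + [[[[[s1, s5], s4], s2], s6], s3]

Skip Jacobi rewriting: expand, keep s1-initial words, read off terms.
Composite bracket: [[s2, [s1, [s4, s5]]], [s6, s3]]
Under [a, b] = ab - ba we get 32 signed associative words (2^5 = 32).
Only words starting with s1 matter:
  s1s4s5s2s3s6 appears with sign +1, giving the term +[[[[[s1, s4], s5], s2], s3], s6]
  s1s4s5s2s6s3 appears with sign -1, giving the term -[[[[[s1, s4], s5], s2], s6], s3]
  s1s5s4s2s3s6 appears with sign -1, giving the term -[[[[[s1, s5], s4], s2], s3], s6]
  s1s5s4s2s6s3 appears with sign +1, giving the term +[[[[[s1, s5], s4], s2], s6], s3]


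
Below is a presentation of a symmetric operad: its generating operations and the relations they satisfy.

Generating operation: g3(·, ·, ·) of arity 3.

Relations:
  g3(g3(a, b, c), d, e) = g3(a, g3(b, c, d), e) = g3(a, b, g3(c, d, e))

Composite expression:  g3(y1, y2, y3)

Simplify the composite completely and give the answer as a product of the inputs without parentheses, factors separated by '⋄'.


Every regrouping of g3 is equal, so read the y-inputs in written order.
g3(y1, y2, y3) unparenthesizes to y1 ⋄ y2 ⋄ y3

y1 ⋄ y2 ⋄ y3


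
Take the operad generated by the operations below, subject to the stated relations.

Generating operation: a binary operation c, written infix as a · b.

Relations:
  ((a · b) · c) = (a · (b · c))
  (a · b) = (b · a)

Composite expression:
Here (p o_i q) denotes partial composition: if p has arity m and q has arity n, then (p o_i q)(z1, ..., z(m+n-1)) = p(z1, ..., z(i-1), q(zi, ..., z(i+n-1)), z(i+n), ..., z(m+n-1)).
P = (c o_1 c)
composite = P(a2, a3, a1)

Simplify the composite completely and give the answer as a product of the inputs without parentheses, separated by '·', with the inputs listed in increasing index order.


Any arrangement under c is one operation, so sort the a-inputs.
(a2 · a3) unparenthesizes to a2 · a3
((a2 · a3) · a1) unparenthesizes to a2 · a3 · a1
reordering the factors by index: a1 · a2 · a3

a1 · a2 · a3


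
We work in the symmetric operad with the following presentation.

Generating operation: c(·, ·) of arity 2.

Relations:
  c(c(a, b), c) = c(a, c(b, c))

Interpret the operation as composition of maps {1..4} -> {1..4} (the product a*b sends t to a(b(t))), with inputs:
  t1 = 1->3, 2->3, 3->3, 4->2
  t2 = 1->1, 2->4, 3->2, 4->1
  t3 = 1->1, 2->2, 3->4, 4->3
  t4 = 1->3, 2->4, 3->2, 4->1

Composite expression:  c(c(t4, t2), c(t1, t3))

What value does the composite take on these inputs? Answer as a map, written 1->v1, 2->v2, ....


1->4, 2->4, 3->1, 4->4

c(t4, t2) = 1->3, 2->1, 3->4, 4->3
c(t1, t3) = 1->3, 2->3, 3->2, 4->3
c(c(t4, t2), c(t1, t3)) = 1->4, 2->4, 3->1, 4->4


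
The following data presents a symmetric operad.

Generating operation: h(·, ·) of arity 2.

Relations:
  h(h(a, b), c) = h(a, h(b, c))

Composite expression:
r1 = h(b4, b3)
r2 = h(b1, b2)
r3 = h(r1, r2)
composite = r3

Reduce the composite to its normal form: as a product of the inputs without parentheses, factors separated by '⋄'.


Associativity of h dissolves the nesting; only the b-input order survives.
h(b4, b3) linearizes to b4 ⋄ b3
h(b1, b2) linearizes to b1 ⋄ b2
h(h(b4, b3), h(b1, b2)) linearizes to b4 ⋄ b3 ⋄ b1 ⋄ b2

b4 ⋄ b3 ⋄ b1 ⋄ b2


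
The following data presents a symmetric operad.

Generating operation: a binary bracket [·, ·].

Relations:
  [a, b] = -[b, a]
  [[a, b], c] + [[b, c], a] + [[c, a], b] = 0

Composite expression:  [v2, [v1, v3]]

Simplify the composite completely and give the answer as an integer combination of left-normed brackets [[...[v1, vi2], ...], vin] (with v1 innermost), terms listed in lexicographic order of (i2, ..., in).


-[[v1, v3], v2]


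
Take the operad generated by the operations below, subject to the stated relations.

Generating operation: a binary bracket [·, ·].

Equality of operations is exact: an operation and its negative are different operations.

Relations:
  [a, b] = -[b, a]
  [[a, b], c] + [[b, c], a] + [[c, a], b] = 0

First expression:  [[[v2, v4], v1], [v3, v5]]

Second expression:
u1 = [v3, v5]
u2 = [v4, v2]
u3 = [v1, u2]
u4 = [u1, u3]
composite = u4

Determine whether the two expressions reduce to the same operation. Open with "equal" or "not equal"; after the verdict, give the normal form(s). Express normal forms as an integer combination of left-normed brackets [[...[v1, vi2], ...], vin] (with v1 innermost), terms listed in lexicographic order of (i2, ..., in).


not equal: they reduce to -[[[[v1, v2], v4], v3], v5] + [[[[v1, v2], v4], v5], v3] + [[[[v1, v4], v2], v3], v5] - [[[[v1, v4], v2], v5], v3] and [[[[v1, v2], v4], v3], v5] - [[[[v1, v2], v4], v5], v3] - [[[[v1, v4], v2], v3], v5] + [[[[v1, v4], v2], v5], v3]

Normal form of the first expression: -[[[[v1, v2], v4], v3], v5] + [[[[v1, v2], v4], v5], v3] + [[[[v1, v4], v2], v3], v5] - [[[[v1, v4], v2], v5], v3]
Normal form of the second expression: [[[[v1, v2], v4], v3], v5] - [[[[v1, v2], v4], v5], v3] - [[[[v1, v4], v2], v3], v5] + [[[[v1, v4], v2], v5], v3]
Different reductions; not equal.


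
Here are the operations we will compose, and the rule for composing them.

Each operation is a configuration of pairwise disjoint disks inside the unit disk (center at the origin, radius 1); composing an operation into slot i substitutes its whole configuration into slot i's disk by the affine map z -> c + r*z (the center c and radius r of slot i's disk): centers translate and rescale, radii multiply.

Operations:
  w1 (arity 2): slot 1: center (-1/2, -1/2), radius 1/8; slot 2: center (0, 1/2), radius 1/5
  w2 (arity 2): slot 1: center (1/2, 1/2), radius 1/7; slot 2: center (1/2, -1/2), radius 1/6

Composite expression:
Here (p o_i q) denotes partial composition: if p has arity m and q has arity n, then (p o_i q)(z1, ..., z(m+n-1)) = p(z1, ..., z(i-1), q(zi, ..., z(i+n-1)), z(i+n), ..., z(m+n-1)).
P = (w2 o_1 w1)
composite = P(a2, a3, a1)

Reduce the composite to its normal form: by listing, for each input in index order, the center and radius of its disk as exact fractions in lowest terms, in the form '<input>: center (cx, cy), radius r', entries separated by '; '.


a1: center (1/2, -1/2), radius 1/6; a2: center (3/7, 3/7), radius 1/56; a3: center (1/2, 4/7), radius 1/35

Nesting under w2 composes maps z -> c + r*z down each a-path.
input a2: composing its 2 substitution steps yields center (3/7, 3/7), radius 1/56
input a3: composing its 2 substitution steps yields center (1/2, 4/7), radius 1/35
input a1: composing its 1 substitution step yields center (1/2, -1/2), radius 1/6


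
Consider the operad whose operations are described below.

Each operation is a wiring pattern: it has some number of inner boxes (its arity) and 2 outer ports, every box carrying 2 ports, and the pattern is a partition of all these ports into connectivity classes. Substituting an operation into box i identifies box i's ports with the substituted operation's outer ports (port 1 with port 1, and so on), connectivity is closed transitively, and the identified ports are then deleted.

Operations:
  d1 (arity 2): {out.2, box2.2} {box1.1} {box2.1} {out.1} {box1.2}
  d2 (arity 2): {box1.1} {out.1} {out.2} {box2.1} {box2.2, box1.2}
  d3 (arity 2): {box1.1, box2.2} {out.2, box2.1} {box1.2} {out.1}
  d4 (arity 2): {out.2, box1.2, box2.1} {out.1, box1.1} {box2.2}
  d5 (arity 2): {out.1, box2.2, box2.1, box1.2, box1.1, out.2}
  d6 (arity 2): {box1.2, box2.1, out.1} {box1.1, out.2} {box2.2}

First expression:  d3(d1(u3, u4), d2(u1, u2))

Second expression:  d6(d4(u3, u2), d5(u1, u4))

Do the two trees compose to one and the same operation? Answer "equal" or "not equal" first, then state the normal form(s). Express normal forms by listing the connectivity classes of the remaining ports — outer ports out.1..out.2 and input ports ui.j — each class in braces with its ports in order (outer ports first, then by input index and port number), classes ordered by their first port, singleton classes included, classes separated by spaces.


not equal; first: {out.1} {out.2} {u1.1} {u1.2, u2.2} {u2.1} {u3.1} {u3.2} {u4.1} {u4.2}; second: {out.1, u1.1, u1.2, u2.1, u3.2, u4.1, u4.2} {out.2, u3.1} {u2.2}

The first expression, normalized: {out.1} {out.2} {u1.1} {u1.2, u2.2} {u2.1} {u3.1} {u3.2} {u4.1} {u4.2}
The second expression, normalized: {out.1, u1.1, u1.2, u2.1, u3.2, u4.1, u4.2} {out.2, u3.1} {u2.2}
No match — not equal.


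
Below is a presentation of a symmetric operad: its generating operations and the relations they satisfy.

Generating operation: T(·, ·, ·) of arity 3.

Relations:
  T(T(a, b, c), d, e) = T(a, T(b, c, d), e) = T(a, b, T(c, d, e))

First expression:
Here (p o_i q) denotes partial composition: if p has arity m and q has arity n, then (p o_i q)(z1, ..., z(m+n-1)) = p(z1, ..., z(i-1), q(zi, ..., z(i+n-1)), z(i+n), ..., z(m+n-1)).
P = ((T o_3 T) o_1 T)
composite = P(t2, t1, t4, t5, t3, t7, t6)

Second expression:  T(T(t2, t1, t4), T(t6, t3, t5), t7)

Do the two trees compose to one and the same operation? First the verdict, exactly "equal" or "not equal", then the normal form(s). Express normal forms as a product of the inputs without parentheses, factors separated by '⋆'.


The first composite normalizes to t2 ⋆ t1 ⋆ t4 ⋆ t5 ⋆ t3 ⋆ t7 ⋆ t6
The second composite normalizes to t2 ⋆ t1 ⋆ t4 ⋆ t6 ⋆ t3 ⋆ t5 ⋆ t7
No match — not equal.

not equal; first: t2 ⋆ t1 ⋆ t4 ⋆ t5 ⋆ t3 ⋆ t7 ⋆ t6; second: t2 ⋆ t1 ⋆ t4 ⋆ t6 ⋆ t3 ⋆ t5 ⋆ t7


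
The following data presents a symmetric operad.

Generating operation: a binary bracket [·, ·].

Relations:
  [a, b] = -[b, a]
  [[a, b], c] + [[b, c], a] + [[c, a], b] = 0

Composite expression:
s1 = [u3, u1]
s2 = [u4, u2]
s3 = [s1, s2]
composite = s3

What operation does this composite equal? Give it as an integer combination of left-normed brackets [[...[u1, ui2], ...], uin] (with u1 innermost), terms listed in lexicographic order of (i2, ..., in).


Skip Jacobi rewriting: expand, keep u1-initial words, read off terms.
Composite bracket: [[u3, u1], [u4, u2]]
Full expansion: 8 signed words from ab - ba (2^3 = 8).
Keep just the words that open with u1:
  word u1u3u2u4 has sign +1, contributing +[[[u1, u3], u2], u4]
  word u1u3u4u2 has sign -1, contributing -[[[u1, u3], u4], u2]

[[[u1, u3], u2], u4] - [[[u1, u3], u4], u2]


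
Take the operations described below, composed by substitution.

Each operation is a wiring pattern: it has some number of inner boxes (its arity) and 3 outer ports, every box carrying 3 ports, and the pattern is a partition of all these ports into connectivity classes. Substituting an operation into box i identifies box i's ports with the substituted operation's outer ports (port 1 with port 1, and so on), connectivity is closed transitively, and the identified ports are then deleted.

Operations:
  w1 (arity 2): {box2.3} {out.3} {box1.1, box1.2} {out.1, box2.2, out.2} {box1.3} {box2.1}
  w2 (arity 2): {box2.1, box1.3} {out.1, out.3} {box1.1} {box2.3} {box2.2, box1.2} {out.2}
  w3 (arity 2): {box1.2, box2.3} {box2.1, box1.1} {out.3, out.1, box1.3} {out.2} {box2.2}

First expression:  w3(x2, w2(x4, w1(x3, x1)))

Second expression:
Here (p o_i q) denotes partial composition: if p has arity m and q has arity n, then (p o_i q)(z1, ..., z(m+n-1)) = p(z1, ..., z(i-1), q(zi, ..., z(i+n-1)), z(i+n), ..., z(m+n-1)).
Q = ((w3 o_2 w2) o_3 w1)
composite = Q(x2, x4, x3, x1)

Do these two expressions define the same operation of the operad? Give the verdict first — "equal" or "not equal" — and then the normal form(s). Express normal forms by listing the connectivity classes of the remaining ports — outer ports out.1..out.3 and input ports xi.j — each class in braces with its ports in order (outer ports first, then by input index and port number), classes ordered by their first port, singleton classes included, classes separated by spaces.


equal — both sides give {out.1, out.3, x2.3} {out.2} {x1.1} {x1.2, x4.2, x4.3} {x1.3} {x2.1, x2.2} {x3.1, x3.2} {x3.3} {x4.1}


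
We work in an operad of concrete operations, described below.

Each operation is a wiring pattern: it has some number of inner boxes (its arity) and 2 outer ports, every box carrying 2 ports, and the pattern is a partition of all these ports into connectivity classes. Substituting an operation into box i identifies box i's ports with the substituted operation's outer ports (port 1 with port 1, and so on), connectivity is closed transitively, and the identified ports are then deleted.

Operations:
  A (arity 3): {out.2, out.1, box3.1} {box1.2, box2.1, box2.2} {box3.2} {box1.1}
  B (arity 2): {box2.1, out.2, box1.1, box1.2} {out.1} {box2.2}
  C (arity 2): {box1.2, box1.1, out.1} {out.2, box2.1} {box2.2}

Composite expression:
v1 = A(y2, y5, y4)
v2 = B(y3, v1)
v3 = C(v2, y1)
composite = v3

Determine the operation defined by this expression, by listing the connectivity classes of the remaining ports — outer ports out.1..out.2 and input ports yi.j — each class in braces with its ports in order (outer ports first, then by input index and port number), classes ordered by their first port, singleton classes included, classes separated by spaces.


{out.1, y3.1, y3.2, y4.1} {out.2, y1.1} {y1.2} {y2.1} {y2.2, y5.1, y5.2} {y4.2}

After gluing at C, chains via deleted ports link the y-ports.
A over (y2, y5, y4) gives {out.1, out.2, y4.1} {y2.1} {y2.2, y5.1, y5.2} {y4.2}, out.j being that stage's outer ports
B over (y3, y2, y5, y4) gives {out.1} {out.2, y3.1, y3.2, y4.1} {y2.1} {y2.2, y5.1, y5.2} {y4.2}, out.j being that stage's outer ports
C over (y3, y2, y5, y4, y1) gives {out.1, y3.1, y3.2, y4.1} {out.2, y1.1} {y1.2} {y2.1} {y2.2, y5.1, y5.2} {y4.2}, out.j being that stage's outer ports


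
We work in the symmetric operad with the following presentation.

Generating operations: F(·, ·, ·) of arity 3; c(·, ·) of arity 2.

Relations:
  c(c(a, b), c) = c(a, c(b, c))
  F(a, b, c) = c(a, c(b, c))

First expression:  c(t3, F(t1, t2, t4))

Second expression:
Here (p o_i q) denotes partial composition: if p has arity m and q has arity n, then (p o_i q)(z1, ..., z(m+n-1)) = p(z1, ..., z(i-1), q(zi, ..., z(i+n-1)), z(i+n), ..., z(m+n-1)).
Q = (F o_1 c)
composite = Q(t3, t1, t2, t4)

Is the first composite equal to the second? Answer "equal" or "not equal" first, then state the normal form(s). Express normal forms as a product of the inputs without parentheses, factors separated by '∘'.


equal; both compose to t3 ∘ t1 ∘ t2 ∘ t4


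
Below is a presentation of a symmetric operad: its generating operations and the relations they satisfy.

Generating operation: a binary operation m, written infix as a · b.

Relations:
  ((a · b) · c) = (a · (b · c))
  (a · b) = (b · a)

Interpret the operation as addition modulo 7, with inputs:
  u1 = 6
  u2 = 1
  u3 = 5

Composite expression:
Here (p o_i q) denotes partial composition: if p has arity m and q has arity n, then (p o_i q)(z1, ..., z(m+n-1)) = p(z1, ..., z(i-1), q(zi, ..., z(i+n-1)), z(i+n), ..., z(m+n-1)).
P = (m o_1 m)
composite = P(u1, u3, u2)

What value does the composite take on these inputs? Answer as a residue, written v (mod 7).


5 (mod 7)

(u1 · u3) = 4
((u1 · u3) · u2) = 5


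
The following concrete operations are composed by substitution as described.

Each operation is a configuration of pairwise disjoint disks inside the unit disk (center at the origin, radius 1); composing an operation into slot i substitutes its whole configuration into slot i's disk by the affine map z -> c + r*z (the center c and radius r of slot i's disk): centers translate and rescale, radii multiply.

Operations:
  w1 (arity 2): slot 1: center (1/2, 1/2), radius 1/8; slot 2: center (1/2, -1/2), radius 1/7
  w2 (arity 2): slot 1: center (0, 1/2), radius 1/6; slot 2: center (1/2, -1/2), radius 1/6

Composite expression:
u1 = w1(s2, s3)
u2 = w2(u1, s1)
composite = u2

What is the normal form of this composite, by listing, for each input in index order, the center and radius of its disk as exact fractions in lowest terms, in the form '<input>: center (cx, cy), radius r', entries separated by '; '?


s1: center (1/2, -1/2), radius 1/6; s2: center (1/12, 7/12), radius 1/48; s3: center (1/12, 5/12), radius 1/42


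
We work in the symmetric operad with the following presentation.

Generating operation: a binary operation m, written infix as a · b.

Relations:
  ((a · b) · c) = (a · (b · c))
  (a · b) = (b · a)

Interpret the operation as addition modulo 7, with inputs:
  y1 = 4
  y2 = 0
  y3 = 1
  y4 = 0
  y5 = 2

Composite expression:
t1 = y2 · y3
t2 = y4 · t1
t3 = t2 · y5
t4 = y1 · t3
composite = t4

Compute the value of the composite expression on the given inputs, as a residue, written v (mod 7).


0 (mod 7)

(y2 · y3) = 1
(y4 · (y2 · y3)) = 1
((y4 · (y2 · y3)) · y5) = 3
(y1 · ((y4 · (y2 · y3)) · y5)) = 0


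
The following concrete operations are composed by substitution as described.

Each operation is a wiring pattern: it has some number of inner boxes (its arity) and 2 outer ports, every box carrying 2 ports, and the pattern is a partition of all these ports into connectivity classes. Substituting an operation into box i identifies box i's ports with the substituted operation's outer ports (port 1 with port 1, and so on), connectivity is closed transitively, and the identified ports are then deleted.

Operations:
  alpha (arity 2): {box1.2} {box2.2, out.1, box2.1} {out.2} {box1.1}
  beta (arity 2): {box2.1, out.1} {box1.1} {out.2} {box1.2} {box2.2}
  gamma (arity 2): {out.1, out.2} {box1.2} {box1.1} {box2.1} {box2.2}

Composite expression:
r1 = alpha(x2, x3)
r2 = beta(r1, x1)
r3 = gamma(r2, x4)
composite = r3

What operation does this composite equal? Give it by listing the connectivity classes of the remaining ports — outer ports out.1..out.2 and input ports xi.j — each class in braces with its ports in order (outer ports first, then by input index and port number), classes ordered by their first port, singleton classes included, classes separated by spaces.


{out.1, out.2} {x1.1} {x1.2} {x2.1} {x2.2} {x3.1, x3.2} {x4.1} {x4.2}

Substituting into gamma glues patterns; closure does the rest.
composing alpha on (x2, x3), with out.j its own outer ports: {out.1, x3.1, x3.2} {out.2} {x2.1} {x2.2}
composing beta on (x2, x3, x1), with out.j its own outer ports: {out.1, x1.1} {out.2} {x1.2} {x2.1} {x2.2} {x3.1, x3.2}
composing gamma on (x2, x3, x1, x4), with out.j its own outer ports: {out.1, out.2} {x1.1} {x1.2} {x2.1} {x2.2} {x3.1, x3.2} {x4.1} {x4.2}


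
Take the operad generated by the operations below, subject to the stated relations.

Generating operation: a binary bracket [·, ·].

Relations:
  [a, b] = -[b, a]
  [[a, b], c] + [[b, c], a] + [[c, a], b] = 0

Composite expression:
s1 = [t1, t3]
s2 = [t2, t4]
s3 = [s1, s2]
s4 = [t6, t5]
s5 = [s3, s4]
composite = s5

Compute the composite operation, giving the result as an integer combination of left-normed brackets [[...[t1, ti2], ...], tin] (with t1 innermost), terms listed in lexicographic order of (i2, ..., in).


Skip Jacobi rewriting: expand, keep t1-initial words, read off terms.
Composite bracket: [[[t1, t3], [t2, t4]], [t6, t5]]
Expanding via [a, b] = ab - ba: 32 signed words (2^5 = 32).
Coefficients come from the t1-initial words:
  the word t1t3t2t4t5t6 carries sign -1 and contributes -[[[[[t1, t3], t2], t4], t5], t6]
  the word t1t3t2t4t6t5 carries sign +1 and contributes +[[[[[t1, t3], t2], t4], t6], t5]
  the word t1t3t4t2t5t6 carries sign +1 and contributes +[[[[[t1, t3], t4], t2], t5], t6]
  the word t1t3t4t2t6t5 carries sign -1 and contributes -[[[[[t1, t3], t4], t2], t6], t5]

-[[[[[t1, t3], t2], t4], t5], t6] + [[[[[t1, t3], t2], t4], t6], t5] + [[[[[t1, t3], t4], t2], t5], t6] - [[[[[t1, t3], t4], t2], t6], t5]


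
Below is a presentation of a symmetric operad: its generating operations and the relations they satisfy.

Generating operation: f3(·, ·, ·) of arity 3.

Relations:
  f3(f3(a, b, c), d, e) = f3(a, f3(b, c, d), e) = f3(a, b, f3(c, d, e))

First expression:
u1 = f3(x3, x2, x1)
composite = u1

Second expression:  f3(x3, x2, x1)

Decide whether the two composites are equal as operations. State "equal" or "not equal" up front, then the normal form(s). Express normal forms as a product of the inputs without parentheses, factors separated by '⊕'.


equal — both sides give x3 ⊕ x2 ⊕ x1

The first expression reduces to x3 ⊕ x2 ⊕ x1
The second expression reduces to x3 ⊕ x2 ⊕ x1
Same normal form: equal.


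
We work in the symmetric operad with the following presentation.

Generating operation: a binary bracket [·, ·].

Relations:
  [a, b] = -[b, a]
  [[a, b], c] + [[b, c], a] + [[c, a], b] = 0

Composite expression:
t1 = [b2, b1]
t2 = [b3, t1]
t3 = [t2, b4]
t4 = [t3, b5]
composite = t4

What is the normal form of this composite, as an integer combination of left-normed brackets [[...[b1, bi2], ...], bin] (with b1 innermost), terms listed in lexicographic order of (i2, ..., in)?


[[[[b1, b2], b3], b4], b5]

Left-normed coefficients sit on the b1-initial expansion words.
Composite bracket: [[[b3, [b2, b1]], b4], b5]
Applying ab - ba throughout gives 16 signed words (2^4 = 16).
Keep just the words that open with b1:
  sign of b1b2b3b4b5 is +1, so it contributes +[[[[b1, b2], b3], b4], b5]


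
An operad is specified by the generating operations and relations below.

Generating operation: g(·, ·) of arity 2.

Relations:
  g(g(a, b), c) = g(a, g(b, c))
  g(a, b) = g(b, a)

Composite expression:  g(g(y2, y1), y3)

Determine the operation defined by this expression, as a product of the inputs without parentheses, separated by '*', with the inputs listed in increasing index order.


y1 * y2 * y3

Shape and order are irrelevant to g; the y-input set decides.
g(y2, y1) collapses to y2 * y1
g(g(y2, y1), y3) collapses to y2 * y1 * y3
reordering the factors by index: y1 * y2 * y3


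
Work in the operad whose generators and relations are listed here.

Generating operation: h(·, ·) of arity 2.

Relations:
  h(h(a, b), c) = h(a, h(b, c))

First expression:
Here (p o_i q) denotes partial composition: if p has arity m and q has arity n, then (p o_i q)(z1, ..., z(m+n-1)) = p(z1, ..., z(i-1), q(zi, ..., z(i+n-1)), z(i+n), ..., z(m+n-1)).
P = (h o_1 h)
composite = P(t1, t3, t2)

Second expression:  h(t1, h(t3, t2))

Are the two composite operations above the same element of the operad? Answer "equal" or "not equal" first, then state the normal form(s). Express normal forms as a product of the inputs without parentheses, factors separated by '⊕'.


Normal form of the first expression: t1 ⊕ t3 ⊕ t2
Normal form of the second expression: t1 ⊕ t3 ⊕ t2
Same normal form: equal.

equal; both compose to t1 ⊕ t3 ⊕ t2


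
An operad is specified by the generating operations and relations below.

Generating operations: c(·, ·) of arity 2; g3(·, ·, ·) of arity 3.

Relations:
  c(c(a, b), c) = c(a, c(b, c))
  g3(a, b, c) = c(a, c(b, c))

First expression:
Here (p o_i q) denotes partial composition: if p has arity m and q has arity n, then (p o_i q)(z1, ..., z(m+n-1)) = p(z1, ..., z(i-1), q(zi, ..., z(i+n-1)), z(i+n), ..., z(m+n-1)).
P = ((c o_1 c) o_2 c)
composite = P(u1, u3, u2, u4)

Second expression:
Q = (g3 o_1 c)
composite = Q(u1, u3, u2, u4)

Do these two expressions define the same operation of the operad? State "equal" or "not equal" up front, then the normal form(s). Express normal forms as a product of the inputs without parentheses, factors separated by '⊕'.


equal: each reduces to u1 ⊕ u3 ⊕ u2 ⊕ u4

The first expression reduces to u1 ⊕ u3 ⊕ u2 ⊕ u4
The second expression reduces to u1 ⊕ u3 ⊕ u2 ⊕ u4
The normal forms match — equal.


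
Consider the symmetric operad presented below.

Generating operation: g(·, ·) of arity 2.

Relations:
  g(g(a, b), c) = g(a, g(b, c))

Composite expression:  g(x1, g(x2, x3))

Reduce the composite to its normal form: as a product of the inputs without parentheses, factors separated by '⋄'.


x1 ⋄ x2 ⋄ x3


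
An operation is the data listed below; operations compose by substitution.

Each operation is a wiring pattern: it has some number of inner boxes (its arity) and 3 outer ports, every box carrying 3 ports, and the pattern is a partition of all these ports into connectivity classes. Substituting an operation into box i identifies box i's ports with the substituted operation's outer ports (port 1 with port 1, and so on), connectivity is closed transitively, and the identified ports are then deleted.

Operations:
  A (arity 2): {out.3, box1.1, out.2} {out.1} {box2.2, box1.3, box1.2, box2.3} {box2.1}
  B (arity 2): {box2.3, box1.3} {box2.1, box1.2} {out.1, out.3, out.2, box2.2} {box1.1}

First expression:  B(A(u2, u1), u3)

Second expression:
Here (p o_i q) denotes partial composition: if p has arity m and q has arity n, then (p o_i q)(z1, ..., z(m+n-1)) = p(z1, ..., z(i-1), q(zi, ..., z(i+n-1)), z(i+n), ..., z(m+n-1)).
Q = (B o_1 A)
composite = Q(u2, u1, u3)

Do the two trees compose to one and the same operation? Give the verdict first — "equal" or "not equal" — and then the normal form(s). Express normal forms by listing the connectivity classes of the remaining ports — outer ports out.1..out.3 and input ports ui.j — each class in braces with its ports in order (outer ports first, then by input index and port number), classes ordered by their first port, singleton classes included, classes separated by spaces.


equal; the common form is {out.1, out.2, out.3, u3.2} {u1.1} {u1.2, u1.3, u2.2, u2.3} {u2.1, u3.1, u3.3}

Normal form of the first expression: {out.1, out.2, out.3, u3.2} {u1.1} {u1.2, u1.3, u2.2, u2.3} {u2.1, u3.1, u3.3}
Normal form of the second expression: {out.1, out.2, out.3, u3.2} {u1.1} {u1.2, u1.3, u2.2, u2.3} {u2.1, u3.1, u3.3}
The normal forms match — equal.


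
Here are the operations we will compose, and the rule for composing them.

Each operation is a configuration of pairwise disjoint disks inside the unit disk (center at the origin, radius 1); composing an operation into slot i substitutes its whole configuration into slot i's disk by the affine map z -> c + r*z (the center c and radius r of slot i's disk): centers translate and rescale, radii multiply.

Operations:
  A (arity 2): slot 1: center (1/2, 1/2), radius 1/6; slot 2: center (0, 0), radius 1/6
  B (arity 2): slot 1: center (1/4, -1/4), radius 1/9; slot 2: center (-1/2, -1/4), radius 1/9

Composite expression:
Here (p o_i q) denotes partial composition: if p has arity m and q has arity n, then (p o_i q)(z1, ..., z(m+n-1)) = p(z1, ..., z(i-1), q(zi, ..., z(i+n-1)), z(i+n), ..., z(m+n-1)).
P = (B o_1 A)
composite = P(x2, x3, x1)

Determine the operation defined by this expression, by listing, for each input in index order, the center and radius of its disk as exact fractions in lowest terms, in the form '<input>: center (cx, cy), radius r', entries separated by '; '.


x1: center (-1/2, -1/4), radius 1/9; x2: center (11/36, -7/36), radius 1/54; x3: center (1/4, -1/4), radius 1/54


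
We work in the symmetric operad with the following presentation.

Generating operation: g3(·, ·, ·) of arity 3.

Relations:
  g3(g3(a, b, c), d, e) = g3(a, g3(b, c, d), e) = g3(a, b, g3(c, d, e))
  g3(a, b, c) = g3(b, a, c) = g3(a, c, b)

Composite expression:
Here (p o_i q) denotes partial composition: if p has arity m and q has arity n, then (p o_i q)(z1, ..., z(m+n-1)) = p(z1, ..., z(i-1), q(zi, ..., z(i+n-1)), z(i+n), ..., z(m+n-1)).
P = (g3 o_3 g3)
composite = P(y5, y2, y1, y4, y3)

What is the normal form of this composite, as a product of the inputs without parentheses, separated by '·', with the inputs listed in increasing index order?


y1 · y2 · y3 · y4 · y5

Both nesting and order wash out for g3; what remains is which y's occur.
g3(y1, y4, y3) unparenthesizes to y1 · y4 · y3
g3(y5, y2, g3(y1, y4, y3)) unparenthesizes to y5 · y2 · y1 · y4 · y3
putting the inputs in ascending order: y1 · y2 · y3 · y4 · y5
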